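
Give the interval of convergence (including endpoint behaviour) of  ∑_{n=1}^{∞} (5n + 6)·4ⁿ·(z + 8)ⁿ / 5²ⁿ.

By the ratio test, |a_{n+1}/a_n| = [(5(n+1) + 6)/(5n + 6)] · 4/25 → 4/25.
Thus R = 1/(4/25) = 25/4.
Endpoint z = -7/4: the terms have absolute value of order n, which does not tend to 0, so the series diverges by the divergence test.
When z = -57/4, the terms do not tend to 0, so the series diverges.

(-57/4, -7/4)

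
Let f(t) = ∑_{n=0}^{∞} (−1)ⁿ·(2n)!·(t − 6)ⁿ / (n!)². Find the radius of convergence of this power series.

R = 1/4

Ratio test: |a_{n+1}/a_n| = (2n+1)·(2n+2)/(n+1)² → 4 as n → ∞.
Hence the series converges for |t − 6| < 1/(4) = 1/4, so the radius of convergence is 1/4.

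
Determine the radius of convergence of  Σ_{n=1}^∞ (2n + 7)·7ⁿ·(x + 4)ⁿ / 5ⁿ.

R = 5/7

Apply the ratio test: |a_{n+1}| / |a_n| = [(2(n+1) + 7)/(2n + 7)] · 7/5, which tends to 7/5 as n → ∞.
Convergence for |x + 4| · 7/5 < 1, i.e. |x + 4| < 5/7. So R = 5/7.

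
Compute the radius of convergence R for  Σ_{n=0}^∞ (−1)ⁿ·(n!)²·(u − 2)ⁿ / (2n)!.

Ratio test: |a_{n+1}/a_n| = (n+1)²/[(2n+1)·(2n+2)] → 1/4 as n → ∞.
Convergence for |u − 2| · 1/4 < 1, i.e. |u − 2| < 4. So R = 4.

R = 4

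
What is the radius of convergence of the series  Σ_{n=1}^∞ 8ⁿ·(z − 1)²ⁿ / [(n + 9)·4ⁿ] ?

R = √2/2

Ratio test: |a_{n+1}/a_n| = [(n + 9)/((n+1) + 9)] · 8/4 → 2 as n → ∞.
Since the exponent of (z − 1) increases by 2 each term, convergence requires |z − 1|² < 1/2, hence R = √2/2.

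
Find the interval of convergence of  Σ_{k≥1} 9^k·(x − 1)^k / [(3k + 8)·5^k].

By the ratio test, |a_{k+1}/a_k| = [(3k + 8)/(3(k+1) + 8)] · 9/5 → 9/5.
The series converges when 9/5 · |x − 1| < 1, giving R = 5/9.
Check x = 14/9: the terms are asymptotic to a nonzero constant times 1/k, so the series diverges by limit comparison with Σ 1/k.
Endpoint x = 4/9: convergence follows from the alternating series test (terms decrease monotonically to 0).

[4/9, 14/9)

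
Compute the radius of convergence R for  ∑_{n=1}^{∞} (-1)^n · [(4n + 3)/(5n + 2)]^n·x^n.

Applying the root test, |a_n|^(1/n) = (4n + 3)/(5n + 2) → 4/5.
Thus R = 1/(4/5) = 5/4.

R = 5/4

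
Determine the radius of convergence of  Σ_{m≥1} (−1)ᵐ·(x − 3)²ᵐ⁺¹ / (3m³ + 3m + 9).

R = 1

By the ratio test, |a_{m+1}/a_m| = (3m³ + 3m + 9)/(3(m+1)³ + 3(m+1) + 9) → 1.
Successive powers of (x − 3) differ by 2, so the series converges when |x − 3|² · 1 < 1, i.e. |x − 3| < √(1) = 1. So R = 1.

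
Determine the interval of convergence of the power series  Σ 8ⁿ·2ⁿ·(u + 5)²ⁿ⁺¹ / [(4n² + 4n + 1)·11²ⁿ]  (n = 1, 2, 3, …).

The ratio of consecutive coefficients is [(4n² + 4n + 1)/(4(n+1)² + 4(n+1) + 1)] · 8·2/121 → 16/121.
Successive powers of (u + 5) differ by 2, so the series converges when |u + 5|² · 16/121 < 1, i.e. |u + 5| < √(121/16) = 11/4. So R = 11/4.
Check u = -9/4: absolute convergence follows by limit comparison with Σ 1/n².
When u = -31/4, the terms are on the order of 1/n², so the series converges absolutely by comparison with the p-series (p = 2 > 1).

[-31/4, -9/4]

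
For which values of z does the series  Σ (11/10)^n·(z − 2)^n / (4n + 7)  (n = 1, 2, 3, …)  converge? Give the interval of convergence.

By the ratio test, |a_{n+1}/a_n| = [(4n + 7)/(4(n+1) + 7)] · 11/10 → 11/10.
The series converges when 11/10 · |z − 2| < 1, giving R = 10/11.
At z = 32/11: the terms behave like c/n; limit comparison with the harmonic series gives divergence.
Endpoint z = 12/11: the terms alternate in sign and decrease monotonically to 0 in absolute value (size ~ c/n), so the alternating series test gives convergence.

[12/11, 32/11)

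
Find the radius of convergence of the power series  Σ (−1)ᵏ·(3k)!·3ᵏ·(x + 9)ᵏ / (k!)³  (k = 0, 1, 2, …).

R = 1/81

Ratio test: |a_{k+1}/a_k| = (3k+1)·(3k+2)·(3k+3)/(k+1)³ · 3 → 81 as k → ∞.
Convergence for |x + 9| · 81 < 1, i.e. |x + 9| < 1/81. So R = 1/81.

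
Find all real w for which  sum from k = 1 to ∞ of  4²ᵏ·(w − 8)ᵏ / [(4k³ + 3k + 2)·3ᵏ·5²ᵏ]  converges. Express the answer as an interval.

Apply the ratio test: |a_{k+1}| / |a_k| = [(4k³ + 3k + 2)/(4(k+1)³ + 3(k+1) + 2)] · 16/(3·25), which tends to 16/75 as k → ∞.
Hence the series converges for |w − 8| < 1/(16/75) = 75/16, so the radius of convergence is 75/16.
Check w = 203/16: the terms are on the order of 1/k³, so the series converges absolutely by comparison with the p-series (p = 3 > 1).
Check w = 53/16: absolute convergence follows by limit comparison with Σ 1/k³.

[53/16, 203/16]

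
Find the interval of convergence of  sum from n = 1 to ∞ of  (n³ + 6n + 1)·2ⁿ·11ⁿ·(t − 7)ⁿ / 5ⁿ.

The ratio of consecutive coefficients is [((n+1)³ + 6(n+1) + 1)/(n³ + 6n + 1)] · 2·11/5 → 22/5.
Thus R = 1/(22/5) = 5/22.
Check t = 159/22: the terms have absolute value of order n³, which does not tend to 0, so the series diverges by the divergence test.
Endpoint t = 149/22: the terms do not tend to 0, so the series diverges.

(149/22, 159/22)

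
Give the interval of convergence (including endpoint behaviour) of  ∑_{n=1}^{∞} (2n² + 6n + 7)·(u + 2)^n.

(-3, -1)

Ratio test: |a_{n+1}/a_n| = (2(n+1)² + 6(n+1) + 7)/(2n² + 6n + 7) → 1 as n → ∞.
So the series converges when |u + 2| < 1 and diverges when |u + 2| > 1; R = 1.
When u = -1, the terms do not tend to 0, so the series diverges.
At u = -3: the terms have absolute value of order n², which does not tend to 0, so the series diverges by the divergence test.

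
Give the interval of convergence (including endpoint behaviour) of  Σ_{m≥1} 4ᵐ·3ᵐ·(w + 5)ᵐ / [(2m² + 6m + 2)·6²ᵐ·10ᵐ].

[-35, 25]

Apply the ratio test: |a_{m+1}| / |a_m| = [(2m² + 6m + 2)/(2(m+1)² + 6(m+1) + 2)] · 4·3/(36·10), which tends to 1/30 as m → ∞.
Thus R = 1/(1/30) = 30.
At w = 25: absolute convergence follows by limit comparison with Σ 1/m².
At w = -35: the terms are on the order of 1/m², so the series converges absolutely by comparison with the p-series (p = 2 > 1).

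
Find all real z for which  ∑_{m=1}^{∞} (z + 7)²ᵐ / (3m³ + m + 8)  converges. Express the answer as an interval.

[-8, -6]

Ratio test: |a_{m+1}/a_m| = (3m³ + m + 8)/(3(m+1)³ + (m+1) + 8) → 1 as m → ∞.
Writing y = (z + 7)², the series in y has radius 1, so |z + 7| < √(1) = 1 and R = 1.
At z = -6: absolute convergence follows by limit comparison with Σ 1/m³.
Check z = -8: the terms are on the order of 1/m³, so the series converges absolutely by comparison with the p-series (p = 3 > 1).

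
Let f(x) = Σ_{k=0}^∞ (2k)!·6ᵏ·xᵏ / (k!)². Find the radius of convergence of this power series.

The ratio of consecutive coefficients is (2k+1)·(2k+2)/(k+1)² · 6 → 24.
Convergence for |x| · 24 < 1, i.e. |x| < 1/24. So R = 1/24.

R = 1/24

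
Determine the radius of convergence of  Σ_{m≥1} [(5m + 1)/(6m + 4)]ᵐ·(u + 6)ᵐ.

R = 6/5

Applying the root test, |a_m|^(1/m) = (5m + 1)/(6m + 4) → 5/6.
Thus R = 1/(5/6) = 6/5.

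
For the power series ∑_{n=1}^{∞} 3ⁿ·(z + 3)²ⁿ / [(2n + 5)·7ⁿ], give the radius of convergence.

By the ratio test, |a_{n+1}/a_n| = [(2n + 5)/(2(n+1) + 5)] · 3/7 → 3/7.
Successive powers of (z + 3) differ by 2, so the series converges when |z + 3|² · 3/7 < 1, i.e. |z + 3| < √(7/3). So R = √21/3.

R = √21/3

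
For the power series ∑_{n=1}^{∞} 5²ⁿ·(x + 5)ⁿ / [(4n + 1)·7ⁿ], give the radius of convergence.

The ratio of consecutive coefficients is [(4n + 1)/(4(n+1) + 1)] · 25/7 → 25/7.
Thus R = 1/(25/7) = 7/25.

R = 7/25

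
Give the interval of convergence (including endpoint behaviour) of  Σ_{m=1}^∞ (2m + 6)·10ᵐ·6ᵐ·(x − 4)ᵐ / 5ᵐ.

By the ratio test, |a_{m+1}/a_m| = [(2(m+1) + 6)/(2m + 6)] · 10·6/5 → 12.
Thus R = 1/(12) = 1/12.
Check x = 49/12: the m-th term does not approach 0; divergence by the term test.
Endpoint x = 47/12: the terms have absolute value of order m, which does not tend to 0, so the series diverges by the divergence test.

(47/12, 49/12)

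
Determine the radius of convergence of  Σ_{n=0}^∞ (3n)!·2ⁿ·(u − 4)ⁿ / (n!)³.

Ratio test: |a_{n+1}/a_n| = (3n+1)·(3n+2)·(3n+3)/(n+1)³ · 2 → 54 as n → ∞.
Thus R = 1/(54) = 1/54.

R = 1/54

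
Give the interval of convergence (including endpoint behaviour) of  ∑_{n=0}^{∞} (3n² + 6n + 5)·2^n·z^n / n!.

(−∞, ∞)

By the ratio test, |a_{n+1}/a_n| = (3(n+1)² + 6(n+1) + 5)/(3n² + 6n + 5) · 2 · 1/(n+1) → 0.
The ratio tends to 0 regardless of z, hence R = ∞.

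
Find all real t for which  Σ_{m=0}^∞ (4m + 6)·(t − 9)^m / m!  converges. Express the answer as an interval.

Apply the ratio test: |a_{m+1}| / |a_m| = (4(m+1) + 6)/(4m + 6) · 1/(m+1), which tends to 0 as m → ∞.
Since the limit is 0 < 1 for every t, the series converges on all of ℝ and R = ∞.

(−∞, ∞)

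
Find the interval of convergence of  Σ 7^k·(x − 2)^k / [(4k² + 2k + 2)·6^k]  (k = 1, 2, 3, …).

[8/7, 20/7]

The ratio of consecutive coefficients is [(4k² + 2k + 2)/(4(k+1)² + 2(k+1) + 2)] · 7/6 → 7/6.
Hence the series converges for |x − 2| < 1/(7/6) = 6/7, so the radius of convergence is 6/7.
Check x = 20/7: absolute convergence follows by limit comparison with Σ 1/k².
Check x = 8/7: absolute convergence follows by limit comparison with Σ 1/k².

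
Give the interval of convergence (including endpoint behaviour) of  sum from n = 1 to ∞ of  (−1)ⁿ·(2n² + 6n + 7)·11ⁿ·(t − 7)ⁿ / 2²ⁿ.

Apply the ratio test: |a_{n+1}| / |a_n| = [(2(n+1)² + 6(n+1) + 7)/(2n² + 6n + 7)] · 11/4, which tends to 11/4 as n → ∞.
The series converges when 11/4 · |t − 7| < 1, giving R = 4/11.
At t = 81/11: the n-th term does not approach 0; divergence by the term test.
Endpoint t = 73/11: the terms do not tend to 0, so the series diverges.

(73/11, 81/11)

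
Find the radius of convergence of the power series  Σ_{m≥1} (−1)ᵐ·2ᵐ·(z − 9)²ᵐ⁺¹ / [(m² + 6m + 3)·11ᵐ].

R = √22/2

Apply the ratio test: |a_{m+1}| / |a_m| = [(m² + 6m + 3)/((m+1)² + 6(m+1) + 3)] · 2/11, which tends to 2/11 as m → ∞.
Writing y = (z − 9)², the series in y has radius 11/2, so |z − 9| < √(11/2) and R = √22/2.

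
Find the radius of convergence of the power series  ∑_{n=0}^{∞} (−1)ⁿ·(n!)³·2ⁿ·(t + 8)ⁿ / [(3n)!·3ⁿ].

R = 81/2

The ratio of consecutive coefficients is (n+1)³/[(3n+1)·(3n+2)·(3n+3)] · 2/3 → 2/81.
The series converges when 2/81 · |t + 8| < 1, giving R = 81/2.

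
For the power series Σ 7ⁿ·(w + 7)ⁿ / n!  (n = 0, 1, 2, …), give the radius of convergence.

Apply the ratio test: |a_{n+1}| / |a_n| = 7 · 1/(n+1), which tends to 0 as n → ∞.
Since the limit is 0 < 1 for every w, the series converges on all of ℝ and R = ∞.

R = ∞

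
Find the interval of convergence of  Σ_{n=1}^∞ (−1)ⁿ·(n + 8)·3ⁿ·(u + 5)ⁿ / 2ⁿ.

The ratio of consecutive coefficients is [((n+1) + 8)/(n + 8)] · 3/2 → 3/2.
Hence the series converges for |u + 5| < 1/(3/2) = 2/3, so the radius of convergence is 2/3.
Check u = -13/3: the terms do not tend to 0, so the series diverges.
At u = -17/3: the terms do not tend to 0, so the series diverges.

(-17/3, -13/3)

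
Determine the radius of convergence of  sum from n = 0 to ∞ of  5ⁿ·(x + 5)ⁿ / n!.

R = ∞

Apply the ratio test: |a_{n+1}| / |a_n| = 5 · 1/(n+1), which tends to 0 as n → ∞.
Since the limit is 0 < 1 for every x, the series converges on all of ℝ and R = ∞.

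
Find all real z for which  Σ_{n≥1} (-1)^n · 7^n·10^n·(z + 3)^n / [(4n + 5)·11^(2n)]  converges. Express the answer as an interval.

Apply the ratio test: |a_{n+1}| / |a_n| = [(4n + 5)/(4(n+1) + 5)] · 7·10/121, which tends to 70/121 as n → ∞.
Thus R = 1/(70/121) = 121/70.
When z = -89/70, convergence follows from the alternating series test (terms decrease monotonically to 0).
At z = -331/70: comparison with the harmonic series Σ 1/n shows the series diverges.

(-331/70, -89/70]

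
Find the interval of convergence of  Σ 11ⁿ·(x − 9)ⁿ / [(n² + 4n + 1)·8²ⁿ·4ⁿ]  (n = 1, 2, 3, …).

The ratio of consecutive coefficients is [(n² + 4n + 1)/((n+1)² + 4(n+1) + 1)] · 11/(64·4) → 11/256.
Convergence for |x − 9| · 11/256 < 1, i.e. |x − 9| < 256/11. So R = 256/11.
Endpoint x = 355/11: the series is dominated by a constant times Σ 1/n², which converges (p = 2 > 1).
Endpoint x = -157/11: the terms are on the order of 1/n², so the series converges absolutely by comparison with the p-series (p = 2 > 1).

[-157/11, 355/11]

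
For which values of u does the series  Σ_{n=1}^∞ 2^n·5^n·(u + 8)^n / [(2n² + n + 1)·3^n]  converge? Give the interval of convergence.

The ratio of consecutive coefficients is [(2n² + n + 1)/(2(n+1)² + (n+1) + 1)] · 2·5/3 → 10/3.
Convergence for |u + 8| · 10/3 < 1, i.e. |u + 8| < 3/10. So R = 3/10.
At u = -77/10: absolute convergence follows by limit comparison with Σ 1/n².
Check u = -83/10: absolute convergence follows by limit comparison with Σ 1/n².

[-83/10, -77/10]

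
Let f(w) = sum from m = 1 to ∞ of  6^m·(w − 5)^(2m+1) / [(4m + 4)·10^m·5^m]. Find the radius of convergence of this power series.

R = 5√3/3

Apply the ratio test: |a_{m+1}| / |a_m| = [(4m + 4)/(4(m+1) + 4)] · 6/(10·5), which tends to 3/25 as m → ∞.
Successive powers of (w − 5) differ by 2, so the series converges when |w − 5|² · 3/25 < 1, i.e. |w − 5| < √(25/3). So R = 5√3/3.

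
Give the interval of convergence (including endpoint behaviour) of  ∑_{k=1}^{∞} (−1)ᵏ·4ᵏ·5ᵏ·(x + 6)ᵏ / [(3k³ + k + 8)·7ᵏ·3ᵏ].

[-141/20, -99/20]

The ratio of consecutive coefficients is [(3k³ + k + 8)/(3(k+1)³ + (k+1) + 8)] · 4·5/(7·3) → 20/21.
Hence the series converges for |x + 6| < 1/(20/21) = 21/20, so the radius of convergence is 21/20.
Check x = -99/20: the terms are on the order of 1/k³, so the series converges absolutely by comparison with the p-series (p = 3 > 1).
When x = -141/20, the terms are on the order of 1/k³, so the series converges absolutely by comparison with the p-series (p = 3 > 1).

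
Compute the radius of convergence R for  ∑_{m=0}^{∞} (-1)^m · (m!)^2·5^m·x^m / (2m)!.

By the ratio test, |a_{m+1}/a_m| = (m+1)²/[(2m+1)·(2m+2)] · 5 → 5/4.
Thus R = 1/(5/4) = 4/5.

R = 4/5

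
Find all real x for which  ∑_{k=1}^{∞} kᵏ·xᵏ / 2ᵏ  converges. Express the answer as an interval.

Applying the root test, |a_k|^(1/k) = k/2 → ∞.
The root grows without bound, so R = 0 (convergence only at x = 0).

{0}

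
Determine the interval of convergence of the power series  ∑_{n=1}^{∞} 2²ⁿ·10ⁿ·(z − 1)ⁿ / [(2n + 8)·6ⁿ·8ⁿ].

[-1/5, 11/5)

By the ratio test, |a_{n+1}/a_n| = [(2n + 8)/(2(n+1) + 8)] · 4·10/(6·8) → 5/6.
Convergence for |z − 1| · 5/6 < 1, i.e. |z − 1| < 6/5. So R = 6/5.
When z = 11/5, the terms behave like c/n; limit comparison with the harmonic series gives divergence.
Endpoint z = -1/5: an alternating series whose terms decrease to 0 in absolute value, so it converges by the Leibniz criterion.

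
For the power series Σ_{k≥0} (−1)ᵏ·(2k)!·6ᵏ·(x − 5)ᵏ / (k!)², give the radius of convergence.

Apply the ratio test: |a_{k+1}| / |a_k| = (2k+1)·(2k+2)/(k+1)² · 6, which tends to 24 as k → ∞.
Hence the series converges for |x − 5| < 1/(24) = 1/24, so the radius of convergence is 1/24.

R = 1/24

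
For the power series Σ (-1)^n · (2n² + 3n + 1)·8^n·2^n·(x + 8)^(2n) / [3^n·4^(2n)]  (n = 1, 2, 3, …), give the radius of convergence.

R = √3

The ratio of consecutive coefficients is [(2(n+1)² + 3(n+1) + 1)/(2n² + 3n + 1)] · 8·2/(3·16) → 1/3.
Since the exponent of (x + 8) increases by 2 each term, convergence requires |x + 8|² < 3, hence R = √3.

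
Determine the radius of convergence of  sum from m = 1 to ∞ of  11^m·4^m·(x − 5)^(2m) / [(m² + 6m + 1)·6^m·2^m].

Ratio test: |a_{m+1}/a_m| = [(m² + 6m + 1)/((m+1)² + 6(m+1) + 1)] · 11·4/(6·2) → 11/3 as m → ∞.
Successive powers of (x − 5) differ by 2, so the series converges when |x − 5|² · 11/3 < 1, i.e. |x − 5| < √(3/11). So R = √33/11.

R = √33/11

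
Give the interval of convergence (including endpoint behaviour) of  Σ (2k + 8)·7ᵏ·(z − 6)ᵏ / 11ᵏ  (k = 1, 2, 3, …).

(31/7, 53/7)

The ratio of consecutive coefficients is [(2(k+1) + 8)/(2k + 8)] · 7/11 → 7/11.
Thus R = 1/(7/11) = 11/7.
Check z = 53/7: the terms do not tend to 0, so the series diverges.
Check z = 31/7: the terms have absolute value of order k, which does not tend to 0, so the series diverges by the divergence test.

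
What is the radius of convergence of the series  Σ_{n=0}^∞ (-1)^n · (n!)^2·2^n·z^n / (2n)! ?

By the ratio test, |a_{n+1}/a_n| = (n+1)²/[(2n+1)·(2n+2)] · 2 → 1/2.
Hence the series converges for |z| < 1/(1/2) = 2, so the radius of convergence is 2.

R = 2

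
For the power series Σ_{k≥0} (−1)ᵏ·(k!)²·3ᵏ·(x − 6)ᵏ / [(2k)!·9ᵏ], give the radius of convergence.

By the ratio test, |a_{k+1}/a_k| = (k+1)²/[(2k+1)·(2k+2)] · 3/9 → 1/12.
Thus R = 1/(1/12) = 12.

R = 12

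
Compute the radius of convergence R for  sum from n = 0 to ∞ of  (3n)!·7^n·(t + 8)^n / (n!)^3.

The ratio of consecutive coefficients is (3n+1)·(3n+2)·(3n+3)/(n+1)³ · 7 → 189.
Convergence for |t + 8| · 189 < 1, i.e. |t + 8| < 1/189. So R = 1/189.

R = 1/189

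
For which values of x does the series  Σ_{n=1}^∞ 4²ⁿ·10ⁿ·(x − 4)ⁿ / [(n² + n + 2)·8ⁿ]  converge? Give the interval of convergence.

[79/20, 81/20]

Apply the ratio test: |a_{n+1}| / |a_n| = [(n² + n + 2)/((n+1)² + (n+1) + 2)] · 16·10/8, which tends to 20 as n → ∞.
Thus R = 1/(20) = 1/20.
Endpoint x = 81/20: absolute convergence follows by limit comparison with Σ 1/n².
When x = 79/20, the terms are on the order of 1/n², so the series converges absolutely by comparison with the p-series (p = 2 > 1).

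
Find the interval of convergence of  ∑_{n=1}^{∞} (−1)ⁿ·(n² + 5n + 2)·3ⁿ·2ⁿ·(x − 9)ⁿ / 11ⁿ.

The ratio of consecutive coefficients is [((n+1)² + 5(n+1) + 2)/(n² + 5n + 2)] · 3·2/11 → 6/11.
Hence the series converges for |x − 9| < 1/(6/11) = 11/6, so the radius of convergence is 11/6.
Check x = 65/6: the terms do not tend to 0, so the series diverges.
At x = 43/6: the terms have absolute value of order n², which does not tend to 0, so the series diverges by the divergence test.

(43/6, 65/6)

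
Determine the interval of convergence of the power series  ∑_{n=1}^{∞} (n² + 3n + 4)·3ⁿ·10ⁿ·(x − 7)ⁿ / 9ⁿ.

The ratio of consecutive coefficients is [((n+1)² + 3(n+1) + 4)/(n² + 3n + 4)] · 3·10/9 → 10/3.
Convergence for |x − 7| · 10/3 < 1, i.e. |x − 7| < 3/10. So R = 3/10.
At x = 73/10: the n-th term does not approach 0; divergence by the term test.
When x = 67/10, the n-th term does not approach 0; divergence by the term test.

(67/10, 73/10)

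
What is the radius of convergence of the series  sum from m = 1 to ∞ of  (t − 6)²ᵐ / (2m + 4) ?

R = 1

The ratio of consecutive coefficients is (2m + 4)/(2(m+1) + 4) → 1.
Writing y = (t − 6)², the series in y has radius 1, so |t − 6| < √(1) = 1 and R = 1.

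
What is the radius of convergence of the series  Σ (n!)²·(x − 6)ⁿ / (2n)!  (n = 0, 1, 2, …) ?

Apply the ratio test: |a_{n+1}| / |a_n| = (n+1)²/[(2n+1)·(2n+2)], which tends to 1/4 as n → ∞.
Hence the series converges for |x − 6| < 1/(1/4) = 4, so the radius of convergence is 4.

R = 4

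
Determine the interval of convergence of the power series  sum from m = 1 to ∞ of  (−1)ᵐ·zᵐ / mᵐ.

Applying the root test, |a_m|^(1/m) = 1/m → 0.
The limit is 0 for every z, so R = ∞.

(−∞, ∞)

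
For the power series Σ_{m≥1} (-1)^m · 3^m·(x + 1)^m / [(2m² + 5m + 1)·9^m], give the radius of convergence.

R = 3

By the ratio test, |a_{m+1}/a_m| = [(2m² + 5m + 1)/(2(m+1)² + 5(m+1) + 1)] · 3/9 → 1/3.
Thus R = 1/(1/3) = 3.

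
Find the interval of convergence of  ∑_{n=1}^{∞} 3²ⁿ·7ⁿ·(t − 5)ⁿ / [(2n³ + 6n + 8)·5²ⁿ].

[290/63, 340/63]

By the ratio test, |a_{n+1}/a_n| = [(2n³ + 6n + 8)/(2(n+1)³ + 6(n+1) + 8)] · 9·7/25 → 63/25.
Hence the series converges for |t − 5| < 1/(63/25) = 25/63, so the radius of convergence is 25/63.
Check t = 340/63: absolute convergence follows by limit comparison with Σ 1/n³.
At t = 290/63: the terms are on the order of 1/n³, so the series converges absolutely by comparison with the p-series (p = 3 > 1).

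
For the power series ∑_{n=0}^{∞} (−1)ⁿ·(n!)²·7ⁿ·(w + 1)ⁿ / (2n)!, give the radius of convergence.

The ratio of consecutive coefficients is (n+1)²/[(2n+1)·(2n+2)] · 7 → 7/4.
Thus R = 1/(7/4) = 4/7.

R = 4/7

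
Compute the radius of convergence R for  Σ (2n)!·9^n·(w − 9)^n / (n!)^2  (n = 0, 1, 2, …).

R = 1/36

Ratio test: |a_{n+1}/a_n| = (2n+1)·(2n+2)/(n+1)² · 9 → 36 as n → ∞.
Hence the series converges for |w − 9| < 1/(36) = 1/36, so the radius of convergence is 1/36.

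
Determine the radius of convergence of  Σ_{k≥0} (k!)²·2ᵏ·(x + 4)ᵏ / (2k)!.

The ratio of consecutive coefficients is (k+1)²/[(2k+1)·(2k+2)] · 2 → 1/2.
Thus R = 1/(1/2) = 2.

R = 2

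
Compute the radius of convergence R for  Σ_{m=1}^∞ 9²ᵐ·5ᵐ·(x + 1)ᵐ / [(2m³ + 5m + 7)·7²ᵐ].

Apply the ratio test: |a_{m+1}| / |a_m| = [(2m³ + 5m + 7)/(2(m+1)³ + 5(m+1) + 7)] · 81·5/49, which tends to 405/49 as m → ∞.
The series converges when 405/49 · |x + 1| < 1, giving R = 49/405.

R = 49/405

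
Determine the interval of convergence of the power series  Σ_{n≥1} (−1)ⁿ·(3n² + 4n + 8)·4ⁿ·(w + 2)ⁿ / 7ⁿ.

(-15/4, -1/4)

Ratio test: |a_{n+1}/a_n| = [(3(n+1)² + 4(n+1) + 8)/(3n² + 4n + 8)] · 4/7 → 4/7 as n → ∞.
The series converges when 4/7 · |w + 2| < 1, giving R = 7/4.
Check w = -1/4: the n-th term does not approach 0; divergence by the term test.
At w = -15/4: the terms have absolute value of order n², which does not tend to 0, so the series diverges by the divergence test.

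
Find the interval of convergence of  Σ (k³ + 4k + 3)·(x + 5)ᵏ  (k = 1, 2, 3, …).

(-6, -4)

Ratio test: |a_{k+1}/a_k| = ((k+1)³ + 4(k+1) + 3)/(k³ + 4k + 3) → 1 as k → ∞.
Convergence for |x + 5| < 1, so R = 1.
At x = -4: the k-th term does not approach 0; divergence by the term test.
At x = -6: the terms do not tend to 0, so the series diverges.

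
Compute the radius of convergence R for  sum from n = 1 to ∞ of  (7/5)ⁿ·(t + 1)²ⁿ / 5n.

Apply the ratio test: |a_{n+1}| / |a_n| = [5n/5(n+1)] · 7/5, which tends to 7/5 as n → ∞.
Since the exponent of (t + 1) increases by 2 each term, convergence requires |t + 1|² < 5/7, hence R = √35/7.

R = √35/7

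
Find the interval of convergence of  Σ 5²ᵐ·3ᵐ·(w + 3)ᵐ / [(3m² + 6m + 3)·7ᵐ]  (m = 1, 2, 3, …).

[-232/75, -218/75]

Apply the ratio test: |a_{m+1}| / |a_m| = [(3m² + 6m + 3)/(3(m+1)² + 6(m+1) + 3)] · 25·3/7, which tends to 75/7 as m → ∞.
The series converges when 75/7 · |w + 3| < 1, giving R = 7/75.
When w = -218/75, the terms are on the order of 1/m², so the series converges absolutely by comparison with the p-series (p = 2 > 1).
Endpoint w = -232/75: absolute convergence follows by limit comparison with Σ 1/m².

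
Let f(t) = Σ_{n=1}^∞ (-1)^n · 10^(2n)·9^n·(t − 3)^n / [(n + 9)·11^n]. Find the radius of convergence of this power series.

R = 11/900

The ratio of consecutive coefficients is [(n + 9)/((n+1) + 9)] · 100·9/11 → 900/11.
Hence the series converges for |t − 3| < 1/(900/11) = 11/900, so the radius of convergence is 11/900.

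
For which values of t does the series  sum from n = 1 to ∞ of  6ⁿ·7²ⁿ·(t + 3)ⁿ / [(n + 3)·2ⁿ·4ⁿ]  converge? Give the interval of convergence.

Ratio test: |a_{n+1}/a_n| = [(n + 3)/((n+1) + 3)] · 6·49/(2·4) → 147/4 as n → ∞.
Thus R = 1/(147/4) = 4/147.
Check t = -437/147: comparison with the harmonic series Σ 1/n shows the series diverges.
Endpoint t = -445/147: an alternating series whose terms decrease to 0 in absolute value, so it converges by the Leibniz criterion.

[-445/147, -437/147)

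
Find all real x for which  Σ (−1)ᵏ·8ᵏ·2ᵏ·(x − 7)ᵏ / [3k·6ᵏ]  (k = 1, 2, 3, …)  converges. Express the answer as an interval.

(53/8, 59/8]

By the ratio test, |a_{k+1}/a_k| = [3k/3(k+1)] · 8·2/6 → 8/3.
Hence the series converges for |x − 7| < 1/(8/3) = 3/8, so the radius of convergence is 3/8.
At x = 59/8: the terms alternate in sign and decrease monotonically to 0 in absolute value (size ~ c/k), so the alternating series test gives convergence.
When x = 53/8, comparison with the harmonic series Σ 1/k shows the series diverges.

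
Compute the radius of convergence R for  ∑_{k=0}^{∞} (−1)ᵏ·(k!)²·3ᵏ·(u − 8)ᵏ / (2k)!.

R = 4/3

Apply the ratio test: |a_{k+1}| / |a_k| = (k+1)²/[(2k+1)·(2k+2)] · 3, which tends to 3/4 as k → ∞.
The series converges when 3/4 · |u − 8| < 1, giving R = 4/3.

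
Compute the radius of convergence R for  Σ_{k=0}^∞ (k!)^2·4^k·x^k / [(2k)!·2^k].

The ratio of consecutive coefficients is (k+1)²/[(2k+1)·(2k+2)] · 4/2 → 1/2.
Hence the series converges for |x| < 1/(1/2) = 2, so the radius of convergence is 2.

R = 2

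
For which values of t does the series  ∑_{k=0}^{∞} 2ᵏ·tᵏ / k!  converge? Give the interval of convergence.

By the ratio test, |a_{k+1}/a_k| = 2 · 1/(k+1) → 0.
The limit is 0, so the series converges for all t; R = ∞.

(−∞, ∞)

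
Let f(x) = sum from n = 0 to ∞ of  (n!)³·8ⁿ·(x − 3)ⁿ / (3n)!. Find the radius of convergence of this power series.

The ratio of consecutive coefficients is (n+1)³/[(3n+1)·(3n+2)·(3n+3)] · 8 → 8/27.
The series converges when 8/27 · |x − 3| < 1, giving R = 27/8.

R = 27/8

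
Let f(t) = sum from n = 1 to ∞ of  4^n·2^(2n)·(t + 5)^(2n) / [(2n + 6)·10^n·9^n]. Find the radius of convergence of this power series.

R = 3√10/4

Ratio test: |a_{n+1}/a_n| = [(2n + 6)/(2(n+1) + 6)] · 4·4/(10·9) → 8/45 as n → ∞.
Writing y = (t + 5)², the series in y has radius 45/8, so |t + 5| < √(45/8) and R = 3√10/4.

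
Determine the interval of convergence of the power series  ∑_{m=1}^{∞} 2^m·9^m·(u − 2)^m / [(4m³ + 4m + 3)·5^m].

[31/18, 41/18]

Ratio test: |a_{m+1}/a_m| = [(4m³ + 4m + 3)/(4(m+1)³ + 4(m+1) + 3)] · 2·9/5 → 18/5 as m → ∞.
The series converges when 18/5 · |u − 2| < 1, giving R = 5/18.
At u = 41/18: the terms are on the order of 1/m³, so the series converges absolutely by comparison with the p-series (p = 3 > 1).
When u = 31/18, absolute convergence follows by limit comparison with Σ 1/m³.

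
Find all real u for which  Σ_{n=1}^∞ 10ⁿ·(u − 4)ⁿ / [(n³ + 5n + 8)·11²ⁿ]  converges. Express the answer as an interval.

[-81/10, 161/10]

Apply the ratio test: |a_{n+1}| / |a_n| = [(n³ + 5n + 8)/((n+1)³ + 5(n+1) + 8)] · 10/121, which tends to 10/121 as n → ∞.
Convergence for |u − 4| · 10/121 < 1, i.e. |u − 4| < 121/10. So R = 121/10.
When u = 161/10, the series is dominated by a constant times Σ 1/n³, which converges (p = 3 > 1).
Endpoint u = -81/10: the terms are on the order of 1/n³, so the series converges absolutely by comparison with the p-series (p = 3 > 1).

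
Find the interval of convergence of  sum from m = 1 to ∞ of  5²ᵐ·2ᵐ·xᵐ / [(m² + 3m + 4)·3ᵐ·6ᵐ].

By the ratio test, |a_{m+1}/a_m| = [(m² + 3m + 4)/((m+1)² + 3(m+1) + 4)] · 25·2/(3·6) → 25/9.
The series converges when 25/9 · |x| < 1, giving R = 9/25.
Check x = 9/25: the series is dominated by a constant times Σ 1/m², which converges (p = 2 > 1).
Check x = -9/25: the series is dominated by a constant times Σ 1/m², which converges (p = 2 > 1).

[-9/25, 9/25]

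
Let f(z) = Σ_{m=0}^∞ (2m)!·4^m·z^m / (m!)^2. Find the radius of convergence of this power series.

R = 1/16

Apply the ratio test: |a_{m+1}| / |a_m| = (2m+1)·(2m+2)/(m+1)² · 4, which tends to 16 as m → ∞.
Hence the series converges for |z| < 1/(16) = 1/16, so the radius of convergence is 1/16.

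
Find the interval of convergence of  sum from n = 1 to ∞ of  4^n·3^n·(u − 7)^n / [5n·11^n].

The ratio of consecutive coefficients is [5n/5(n+1)] · 4·3/11 → 12/11.
The series converges when 12/11 · |u − 7| < 1, giving R = 11/12.
When u = 95/12, comparison with the harmonic series Σ 1/n shows the series diverges.
Check u = 73/12: convergence follows from the alternating series test (terms decrease monotonically to 0).

[73/12, 95/12)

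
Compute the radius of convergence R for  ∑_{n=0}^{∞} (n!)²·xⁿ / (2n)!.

Apply the ratio test: |a_{n+1}| / |a_n| = (n+1)²/[(2n+1)·(2n+2)], which tends to 1/4 as n → ∞.
Thus R = 1/(1/4) = 4.

R = 4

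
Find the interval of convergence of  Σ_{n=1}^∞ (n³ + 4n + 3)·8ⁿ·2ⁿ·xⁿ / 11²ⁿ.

Apply the ratio test: |a_{n+1}| / |a_n| = [((n+1)³ + 4(n+1) + 3)/(n³ + 4n + 3)] · 8·2/121, which tends to 16/121 as n → ∞.
Convergence for |x| · 16/121 < 1, i.e. |x| < 121/16. So R = 121/16.
Check x = 121/16: the terms have absolute value of order n³, which does not tend to 0, so the series diverges by the divergence test.
Check x = -121/16: the terms do not tend to 0, so the series diverges.

(-121/16, 121/16)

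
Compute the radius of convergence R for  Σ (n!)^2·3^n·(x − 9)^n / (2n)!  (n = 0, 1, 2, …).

R = 4/3

By the ratio test, |a_{n+1}/a_n| = (n+1)²/[(2n+1)·(2n+2)] · 3 → 3/4.
Hence the series converges for |x − 9| < 1/(3/4) = 4/3, so the radius of convergence is 4/3.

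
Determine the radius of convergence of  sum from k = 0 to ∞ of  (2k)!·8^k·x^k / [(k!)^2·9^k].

The ratio of consecutive coefficients is (2k+1)·(2k+2)/(k+1)² · 8/9 → 32/9.
Hence the series converges for |x| < 1/(32/9) = 9/32, so the radius of convergence is 9/32.

R = 9/32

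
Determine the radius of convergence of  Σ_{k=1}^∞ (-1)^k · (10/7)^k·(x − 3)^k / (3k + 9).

R = 7/10

Ratio test: |a_{k+1}/a_k| = [(3k + 9)/(3(k+1) + 9)] · 10/7 → 10/7 as k → ∞.
Thus R = 1/(10/7) = 7/10.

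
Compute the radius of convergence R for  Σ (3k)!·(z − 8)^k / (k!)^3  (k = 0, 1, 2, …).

R = 1/27

Apply the ratio test: |a_{k+1}| / |a_k| = (3k+1)·(3k+2)·(3k+3)/(k+1)³, which tends to 27 as k → ∞.
Hence the series converges for |z − 8| < 1/(27) = 1/27, so the radius of convergence is 1/27.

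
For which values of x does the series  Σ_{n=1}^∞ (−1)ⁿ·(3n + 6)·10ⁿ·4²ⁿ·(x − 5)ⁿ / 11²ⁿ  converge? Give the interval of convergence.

(679/160, 921/160)

The ratio of consecutive coefficients is [(3(n+1) + 6)/(3n + 6)] · 10·16/121 → 160/121.
Thus R = 1/(160/121) = 121/160.
When x = 921/160, the terms do not tend to 0, so the series diverges.
Endpoint x = 679/160: the n-th term does not approach 0; divergence by the term test.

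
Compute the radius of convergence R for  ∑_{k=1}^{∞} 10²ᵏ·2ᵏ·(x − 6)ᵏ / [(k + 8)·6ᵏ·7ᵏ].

R = 21/100

Apply the ratio test: |a_{k+1}| / |a_k| = [(k + 8)/((k+1) + 8)] · 100·2/(6·7), which tends to 100/21 as k → ∞.
Thus R = 1/(100/21) = 21/100.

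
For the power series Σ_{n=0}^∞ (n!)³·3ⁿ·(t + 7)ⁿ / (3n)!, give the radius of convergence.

Apply the ratio test: |a_{n+1}| / |a_n| = (n+1)³/[(3n+1)·(3n+2)·(3n+3)] · 3, which tends to 1/9 as n → ∞.
Thus R = 1/(1/9) = 9.

R = 9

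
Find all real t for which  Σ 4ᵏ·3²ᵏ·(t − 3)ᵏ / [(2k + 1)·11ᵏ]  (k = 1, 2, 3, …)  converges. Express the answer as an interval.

The ratio of consecutive coefficients is [(2k + 1)/(2(k+1) + 1)] · 4·9/11 → 36/11.
The series converges when 36/11 · |t − 3| < 1, giving R = 11/36.
When t = 119/36, the terms behave like c/k; limit comparison with the harmonic series gives divergence.
When t = 97/36, an alternating series whose terms decrease to 0 in absolute value, so it converges by the Leibniz criterion.

[97/36, 119/36)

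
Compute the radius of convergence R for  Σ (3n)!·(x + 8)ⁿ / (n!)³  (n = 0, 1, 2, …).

R = 1/27

By the ratio test, |a_{n+1}/a_n| = (3n+1)·(3n+2)·(3n+3)/(n+1)³ → 27.
Hence the series converges for |x + 8| < 1/(27) = 1/27, so the radius of convergence is 1/27.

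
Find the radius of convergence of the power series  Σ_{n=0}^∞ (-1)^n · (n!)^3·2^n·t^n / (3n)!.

By the ratio test, |a_{n+1}/a_n| = (n+1)³/[(3n+1)·(3n+2)·(3n+3)] · 2 → 2/27.
Hence the series converges for |t| < 1/(2/27) = 27/2, so the radius of convergence is 27/2.

R = 27/2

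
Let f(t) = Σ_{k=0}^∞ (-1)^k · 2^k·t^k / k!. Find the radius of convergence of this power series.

Apply the ratio test: |a_{k+1}| / |a_k| = 2 · 1/(k+1), which tends to 0 as k → ∞.
The ratio tends to 0 regardless of t, hence R = ∞.

R = ∞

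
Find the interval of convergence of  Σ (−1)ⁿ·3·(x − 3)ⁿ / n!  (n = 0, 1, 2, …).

(−∞, ∞)

Apply the ratio test: |a_{n+1}| / |a_n| = 3/3 · 1/(n+1), which tends to 0 as n → ∞.
The limit is 0, so the series converges for all x; R = ∞.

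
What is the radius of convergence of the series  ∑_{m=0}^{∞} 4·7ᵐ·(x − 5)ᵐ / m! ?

Apply the ratio test: |a_{m+1}| / |a_m| = 4/4 · 7 · 1/(m+1), which tends to 0 as m → ∞.
Since the limit is 0 < 1 for every x, the series converges on all of ℝ and R = ∞.

R = ∞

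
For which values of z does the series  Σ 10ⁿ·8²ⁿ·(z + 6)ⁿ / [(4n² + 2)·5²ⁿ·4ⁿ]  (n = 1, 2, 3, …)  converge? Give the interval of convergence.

Apply the ratio test: |a_{n+1}| / |a_n| = [(4n² + 2)/(4(n+1)² + 2)] · 10·64/(25·4), which tends to 32/5 as n → ∞.
The series converges when 32/5 · |z + 6| < 1, giving R = 5/32.
At z = -187/32: the series is dominated by a constant times Σ 1/n², which converges (p = 2 > 1).
When z = -197/32, absolute convergence follows by limit comparison with Σ 1/n².

[-197/32, -187/32]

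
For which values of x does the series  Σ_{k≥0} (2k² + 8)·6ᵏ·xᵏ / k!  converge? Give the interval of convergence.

By the ratio test, |a_{k+1}/a_k| = (2(k+1)² + 8)/(2k² + 8) · 6 · 1/(k+1) → 0.
Since the limit is 0 < 1 for every x, the series converges on all of ℝ and R = ∞.

(−∞, ∞)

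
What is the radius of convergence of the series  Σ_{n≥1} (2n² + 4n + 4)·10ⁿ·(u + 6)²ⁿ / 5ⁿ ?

By the ratio test, |a_{n+1}/a_n| = [(2(n+1)² + 4(n+1) + 4)/(2n² + 4n + 4)] · 10/5 → 2.
Since the exponent of (u + 6) increases by 2 each term, convergence requires |u + 6|² < 1/2, hence R = √2/2.

R = √2/2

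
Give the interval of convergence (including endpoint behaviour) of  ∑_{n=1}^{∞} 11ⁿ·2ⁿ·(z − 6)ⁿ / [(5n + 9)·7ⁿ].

[125/22, 139/22)

The ratio of consecutive coefficients is [(5n + 9)/(5(n+1) + 9)] · 11·2/7 → 22/7.
Thus R = 1/(22/7) = 7/22.
When z = 139/22, the terms behave like c/n; limit comparison with the harmonic series gives divergence.
Endpoint z = 125/22: the terms alternate in sign and decrease monotonically to 0 in absolute value (size ~ c/n), so the alternating series test gives convergence.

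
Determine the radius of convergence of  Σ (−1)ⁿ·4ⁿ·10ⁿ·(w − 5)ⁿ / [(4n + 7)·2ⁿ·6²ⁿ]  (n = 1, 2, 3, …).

Apply the ratio test: |a_{n+1}| / |a_n| = [(4n + 7)/(4(n+1) + 7)] · 4·10/(2·36), which tends to 5/9 as n → ∞.
Hence the series converges for |w − 5| < 1/(5/9) = 9/5, so the radius of convergence is 9/5.

R = 9/5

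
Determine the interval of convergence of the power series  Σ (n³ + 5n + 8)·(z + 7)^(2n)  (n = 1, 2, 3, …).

Apply the ratio test: |a_{n+1}| / |a_n| = ((n+1)³ + 5(n+1) + 8)/(n³ + 5n + 8), which tends to 1 as n → ∞.
Successive powers of (z + 7) differ by 2, so the series converges when |z + 7|² · 1 < 1, i.e. |z + 7| < √(1) = 1. So R = 1.
At z = -6: the terms do not tend to 0, so the series diverges.
Endpoint z = -8: the terms do not tend to 0, so the series diverges.

(-8, -6)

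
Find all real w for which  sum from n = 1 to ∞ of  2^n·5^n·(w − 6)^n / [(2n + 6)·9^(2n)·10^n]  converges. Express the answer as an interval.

The ratio of consecutive coefficients is [(2n + 6)/(2(n+1) + 6)] · 2·5/(81·10) → 1/81.
Hence the series converges for |w − 6| < 1/(1/81) = 81, so the radius of convergence is 81.
Endpoint w = 87: comparison with the harmonic series Σ 1/n shows the series diverges.
At w = -75: an alternating series whose terms decrease to 0 in absolute value, so it converges by the Leibniz criterion.

[-75, 87)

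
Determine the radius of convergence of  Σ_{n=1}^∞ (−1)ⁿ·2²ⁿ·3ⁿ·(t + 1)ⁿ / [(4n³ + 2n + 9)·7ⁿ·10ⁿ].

Ratio test: |a_{n+1}/a_n| = [(4n³ + 2n + 9)/(4(n+1)³ + 2(n+1) + 9)] · 4·3/(7·10) → 6/35 as n → ∞.
Convergence for |t + 1| · 6/35 < 1, i.e. |t + 1| < 35/6. So R = 35/6.

R = 35/6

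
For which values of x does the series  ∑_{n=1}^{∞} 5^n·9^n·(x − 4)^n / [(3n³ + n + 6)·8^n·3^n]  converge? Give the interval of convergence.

[52/15, 68/15]

By the ratio test, |a_{n+1}/a_n| = [(3n³ + n + 6)/(3(n+1)³ + (n+1) + 6)] · 5·9/(8·3) → 15/8.
Thus R = 1/(15/8) = 8/15.
Check x = 68/15: the terms are on the order of 1/n³, so the series converges absolutely by comparison with the p-series (p = 3 > 1).
Check x = 52/15: the terms are on the order of 1/n³, so the series converges absolutely by comparison with the p-series (p = 3 > 1).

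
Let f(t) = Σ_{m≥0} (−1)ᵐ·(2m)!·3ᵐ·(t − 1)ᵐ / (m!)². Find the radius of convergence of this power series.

Apply the ratio test: |a_{m+1}| / |a_m| = (2m+1)·(2m+2)/(m+1)² · 3, which tends to 12 as m → ∞.
Hence the series converges for |t − 1| < 1/(12) = 1/12, so the radius of convergence is 1/12.

R = 1/12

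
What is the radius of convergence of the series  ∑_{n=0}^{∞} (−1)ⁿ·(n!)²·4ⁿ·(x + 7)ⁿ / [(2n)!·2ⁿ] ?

R = 2

Apply the ratio test: |a_{n+1}| / |a_n| = (n+1)²/[(2n+1)·(2n+2)] · 4/2, which tends to 1/2 as n → ∞.
Hence the series converges for |x + 7| < 1/(1/2) = 2, so the radius of convergence is 2.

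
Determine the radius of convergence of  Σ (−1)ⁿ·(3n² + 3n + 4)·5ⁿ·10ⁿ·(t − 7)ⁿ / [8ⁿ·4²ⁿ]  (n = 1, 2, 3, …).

R = 64/25

By the ratio test, |a_{n+1}/a_n| = [(3(n+1)² + 3(n+1) + 4)/(3n² + 3n + 4)] · 5·10/(8·16) → 25/64.
The series converges when 25/64 · |t − 7| < 1, giving R = 64/25.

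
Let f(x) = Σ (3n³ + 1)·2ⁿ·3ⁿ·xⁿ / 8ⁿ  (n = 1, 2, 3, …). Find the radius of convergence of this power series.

By the ratio test, |a_{n+1}/a_n| = [(3(n+1)³ + 1)/(3n³ + 1)] · 2·3/8 → 3/4.
Thus R = 1/(3/4) = 4/3.

R = 4/3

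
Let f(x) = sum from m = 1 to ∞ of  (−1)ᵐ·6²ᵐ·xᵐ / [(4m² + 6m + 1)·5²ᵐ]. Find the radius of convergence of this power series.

The ratio of consecutive coefficients is [(4m² + 6m + 1)/(4(m+1)² + 6(m+1) + 1)] · 36/25 → 36/25.
Hence the series converges for |x| < 1/(36/25) = 25/36, so the radius of convergence is 25/36.

R = 25/36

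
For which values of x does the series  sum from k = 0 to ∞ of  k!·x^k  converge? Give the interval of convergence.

Ratio test: |a_{k+1}/a_k| = (k+1) → ∞ as k → ∞.
Since the ratio → ∞, the series diverges for every x ≠ 0, and R = 0.

{0}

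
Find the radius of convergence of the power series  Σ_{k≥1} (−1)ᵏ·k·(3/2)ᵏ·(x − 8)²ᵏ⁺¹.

The ratio of consecutive coefficients is [(k+1)/k] · 3/2 → 3/2.
Successive powers of (x − 8) differ by 2, so the series converges when |x − 8|² · 3/2 < 1, i.e. |x − 8| < √(2/3). So R = √6/3.

R = √6/3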